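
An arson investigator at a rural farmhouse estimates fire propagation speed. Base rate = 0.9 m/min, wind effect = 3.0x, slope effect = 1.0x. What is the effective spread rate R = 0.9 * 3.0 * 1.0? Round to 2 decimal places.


Fire spread rate calculation:
R = R0 * wind_factor * slope_factor
= 0.9 * 3.0 * 1.0
= 2.7 * 1.0
= 2.70 m/min

2.70


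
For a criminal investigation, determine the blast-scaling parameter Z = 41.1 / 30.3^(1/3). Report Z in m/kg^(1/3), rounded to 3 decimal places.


Scaled distance calculation:
W^(1/3) = 30.3^(1/3) = 3.117556
Z = R / W^(1/3) = 41.1 / 3.117556
Z = 13.183 m/kg^(1/3)

13.183


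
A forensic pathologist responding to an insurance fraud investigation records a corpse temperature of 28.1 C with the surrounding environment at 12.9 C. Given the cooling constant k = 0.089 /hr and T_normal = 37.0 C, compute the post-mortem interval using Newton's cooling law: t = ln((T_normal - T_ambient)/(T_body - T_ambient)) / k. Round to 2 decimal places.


Using Newton's law of cooling:
t = ln((T_normal - T_ambient) / (T_body - T_ambient)) / k
T_normal - T_ambient = 24.1
T_body - T_ambient = 15.2
Ratio = 1.585526
ln(ratio) = 0.460916
t = 0.460916 / 0.089 = 5.18 hours

5.18


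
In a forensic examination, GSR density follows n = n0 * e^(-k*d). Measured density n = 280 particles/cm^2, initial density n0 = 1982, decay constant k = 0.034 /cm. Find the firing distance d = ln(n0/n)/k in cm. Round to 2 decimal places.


GSR distance calculation:
n0/n = 1982 / 280 = 7.078571
ln(n0/n) = 1.957072
d = 1.957072 / 0.034 = 57.56 cm

57.56


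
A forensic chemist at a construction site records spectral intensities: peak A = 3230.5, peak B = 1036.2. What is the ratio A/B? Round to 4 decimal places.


Spectral peak ratio:
Peak A = 3230.5 counts
Peak B = 1036.2 counts
Ratio = 3230.5 / 1036.2 = 3.1176

3.1176


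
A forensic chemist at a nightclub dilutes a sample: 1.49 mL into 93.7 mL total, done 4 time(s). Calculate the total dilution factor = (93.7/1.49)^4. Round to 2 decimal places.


Dilution factor calculation:
Single dilution = V_total / V_sample = 93.7 / 1.49 ≈ 62.885906
Number of dilutions = 4
Total DF = (93.7 / 1.49)^4 (full precision, rounded at the end) = 15639155.21

15639155.21


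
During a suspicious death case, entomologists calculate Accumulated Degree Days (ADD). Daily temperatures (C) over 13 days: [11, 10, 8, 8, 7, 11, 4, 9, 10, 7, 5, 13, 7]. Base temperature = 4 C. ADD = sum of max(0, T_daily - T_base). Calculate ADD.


Computing ADD day by day:
Day 1: max(0, 11 - 4) = 7
Day 2: max(0, 10 - 4) = 6
Day 3: max(0, 8 - 4) = 4
Day 4: max(0, 8 - 4) = 4
Day 5: max(0, 7 - 4) = 3
Day 6: max(0, 11 - 4) = 7
Day 7: max(0, 4 - 4) = 0
Day 8: max(0, 9 - 4) = 5
Day 9: max(0, 10 - 4) = 6
Day 10: max(0, 7 - 4) = 3
Day 11: max(0, 5 - 4) = 1
Day 12: max(0, 13 - 4) = 9
Day 13: max(0, 7 - 4) = 3
Total ADD = 58

58


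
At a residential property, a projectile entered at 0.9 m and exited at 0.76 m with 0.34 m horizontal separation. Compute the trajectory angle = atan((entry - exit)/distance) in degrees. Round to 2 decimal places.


Bullet trajectory angle:
Height difference = 0.9 - 0.76 = 0.14 m
angle = atan(0.14 / 0.34)
angle = atan(0.411765)
angle = 22.38 degrees

22.38


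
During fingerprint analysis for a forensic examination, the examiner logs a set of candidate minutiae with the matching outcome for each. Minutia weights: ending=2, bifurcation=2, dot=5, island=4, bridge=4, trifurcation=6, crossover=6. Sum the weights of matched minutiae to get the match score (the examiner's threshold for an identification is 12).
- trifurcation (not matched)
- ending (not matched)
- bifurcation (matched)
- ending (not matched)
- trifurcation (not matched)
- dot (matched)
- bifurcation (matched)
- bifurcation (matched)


Weighted minutiae match score:
  trifurcation: not matched, +0
  ending: not matched, +0
  bifurcation: matched, +2 (running total 2)
  ending: not matched, +0
  trifurcation: not matched, +0
  dot: matched, +5 (running total 7)
  bifurcation: matched, +2 (running total 9)
  bifurcation: matched, +2 (running total 11)
Total score = 11
Threshold = 12; verdict = inconclusive

11


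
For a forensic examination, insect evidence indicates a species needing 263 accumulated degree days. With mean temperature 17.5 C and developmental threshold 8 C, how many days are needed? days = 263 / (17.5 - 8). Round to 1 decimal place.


Insect development time:
Effective temperature = avg_temp - T_base = 17.5 - 8 = 9.5 C
Days = ADD / effective_temp = 263 / 9.5 = 27.7 days

27.7


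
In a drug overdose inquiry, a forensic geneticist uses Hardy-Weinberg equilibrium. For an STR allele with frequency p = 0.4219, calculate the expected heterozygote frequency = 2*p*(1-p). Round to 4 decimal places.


Hardy-Weinberg heterozygote frequency:
q = 1 - p = 1 - 0.4219 = 0.5781
2pq = 2 * 0.4219 * 0.5781 = 0.4878

0.4878


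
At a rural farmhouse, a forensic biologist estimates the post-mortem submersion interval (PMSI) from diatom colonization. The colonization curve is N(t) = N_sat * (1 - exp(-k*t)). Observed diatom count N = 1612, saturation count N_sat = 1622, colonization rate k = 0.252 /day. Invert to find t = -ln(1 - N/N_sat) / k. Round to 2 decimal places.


PMSI from diatom colonization curve:
N / N_sat = 1612 / 1622 = 0.993835
1 - N/N_sat = 0.006165
ln(1 - N/N_sat) = -5.088867
t = -ln(1 - N/N_sat) / k = -(-5.088867) / 0.252 = 20.19 days

20.19


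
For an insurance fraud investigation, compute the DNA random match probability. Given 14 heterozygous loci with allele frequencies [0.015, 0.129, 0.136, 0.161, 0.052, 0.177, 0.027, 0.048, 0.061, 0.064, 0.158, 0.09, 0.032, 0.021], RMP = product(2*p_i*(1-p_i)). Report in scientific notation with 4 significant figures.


Computing RMP for 14 loci:
Locus 1: 2 * 0.015 * 0.985 = 0.02955
Locus 2: 2 * 0.129 * 0.871 = 0.224718
Locus 3: 2 * 0.136 * 0.864 = 0.235008
Locus 4: 2 * 0.161 * 0.839 = 0.270158
Locus 5: 2 * 0.052 * 0.948 = 0.098592
Locus 6: 2 * 0.177 * 0.823 = 0.291342
Locus 7: 2 * 0.027 * 0.973 = 0.052542
Locus 8: 2 * 0.048 * 0.952 = 0.091392
Locus 9: 2 * 0.061 * 0.939 = 0.114558
Locus 10: 2 * 0.064 * 0.936 = 0.119808
Locus 11: 2 * 0.158 * 0.842 = 0.266072
Locus 12: 2 * 0.09 * 0.91 = 0.1638
Locus 13: 2 * 0.032 * 0.968 = 0.061952
Locus 14: 2 * 0.021 * 0.979 = 0.041118
RMP = 8.861e-14

8.861e-14


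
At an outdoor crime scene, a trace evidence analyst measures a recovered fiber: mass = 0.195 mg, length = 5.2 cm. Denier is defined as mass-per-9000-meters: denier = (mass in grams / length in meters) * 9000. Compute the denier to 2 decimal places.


Denier calculation:
Mass in grams = 0.195 mg / 1000 = 0.000195 g
Length in meters = 5.2 cm / 100 = 0.052 m
Linear density = mass / length = 0.000195 / 0.052 = 0.00375 g/m
Denier = (g/m) * 9000 = 0.00375 * 9000 = 33.75

33.75


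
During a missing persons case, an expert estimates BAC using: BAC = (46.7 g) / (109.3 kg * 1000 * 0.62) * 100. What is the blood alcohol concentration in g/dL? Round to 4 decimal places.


Applying the Widmark formula:
BAC = (dose_g / (body_wt * 1000 * r)) * 100
Denominator = 109.3 * 1000 * 0.62 = 67766
BAC = (46.7 / 67766) * 100
BAC = 0.0689 g/dL

0.0689


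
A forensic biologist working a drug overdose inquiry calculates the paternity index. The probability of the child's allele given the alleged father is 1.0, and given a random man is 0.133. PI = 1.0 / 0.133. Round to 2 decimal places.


Paternity Index calculation:
PI = P(allele|father) / P(allele|random)
PI = 1.0 / 0.133
PI = 7.52

7.52


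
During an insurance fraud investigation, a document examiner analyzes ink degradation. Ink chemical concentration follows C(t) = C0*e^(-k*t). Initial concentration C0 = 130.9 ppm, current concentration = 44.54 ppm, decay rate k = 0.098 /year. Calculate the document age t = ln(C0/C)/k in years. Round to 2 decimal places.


Document age estimation:
C0/C = 130.9 / 44.54 = 2.938931
ln(C0/C) = 1.078046
t = 1.078046 / 0.098 = 11.00 years

11.00


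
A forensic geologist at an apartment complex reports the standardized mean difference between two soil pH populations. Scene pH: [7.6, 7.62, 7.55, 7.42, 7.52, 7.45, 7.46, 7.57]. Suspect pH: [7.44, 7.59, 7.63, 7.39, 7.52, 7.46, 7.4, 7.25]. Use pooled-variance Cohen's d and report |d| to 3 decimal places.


Pooled-variance Cohen's d for soil pH comparison:
Scene mean = 60.19 / 8 = 7.52375
Suspect mean = 59.68 / 8 = 7.46
Scene sample variance s_s^2 = 0.005455
Suspect sample variance s_c^2 = 0.014629
Pooled variance = ((n_s-1)*s_s^2 + (n_c-1)*s_c^2) / (n_s + n_c - 2) = 0.010042
Pooled SD = sqrt(0.010042) = 0.10021
Mean difference = 0.06375
|d| = |0.06375| / 0.10021 = 0.636

0.636


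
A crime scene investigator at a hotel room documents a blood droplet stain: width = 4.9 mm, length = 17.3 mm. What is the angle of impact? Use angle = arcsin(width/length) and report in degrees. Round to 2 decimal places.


Blood spatter impact angle calculation:
width / length = 4.9 / 17.3 = 0.283237
angle = arcsin(0.283237)
angle = 16.45 degrees

16.45


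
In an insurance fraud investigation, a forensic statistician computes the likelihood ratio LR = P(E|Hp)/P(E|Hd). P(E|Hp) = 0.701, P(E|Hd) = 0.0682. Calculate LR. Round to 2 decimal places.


Likelihood ratio calculation:
LR = P(E|Hp) / P(E|Hd)
LR = 0.701 / 0.0682
LR = 10.28

10.28


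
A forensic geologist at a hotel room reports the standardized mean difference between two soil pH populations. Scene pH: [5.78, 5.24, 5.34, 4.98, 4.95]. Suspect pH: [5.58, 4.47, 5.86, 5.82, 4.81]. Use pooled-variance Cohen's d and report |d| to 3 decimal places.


Pooled-variance Cohen's d for soil pH comparison:
Scene mean = 26.29 / 5 = 5.258
Suspect mean = 26.54 / 5 = 5.308
Scene sample variance s_s^2 = 0.11292
Suspect sample variance s_c^2 = 0.39777
Pooled variance = ((n_s-1)*s_s^2 + (n_c-1)*s_c^2) / (n_s + n_c - 2) = 0.255345
Pooled SD = sqrt(0.255345) = 0.505317
Mean difference = -0.05
|d| = |-0.05| / 0.505317 = 0.099

0.099


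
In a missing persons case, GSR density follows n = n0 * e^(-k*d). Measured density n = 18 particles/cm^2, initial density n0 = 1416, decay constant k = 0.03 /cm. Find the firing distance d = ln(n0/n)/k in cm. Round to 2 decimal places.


GSR distance calculation:
n0/n = 1416 / 18 = 78.666667
ln(n0/n) = 4.36522
d = 4.36522 / 0.03 = 145.51 cm

145.51


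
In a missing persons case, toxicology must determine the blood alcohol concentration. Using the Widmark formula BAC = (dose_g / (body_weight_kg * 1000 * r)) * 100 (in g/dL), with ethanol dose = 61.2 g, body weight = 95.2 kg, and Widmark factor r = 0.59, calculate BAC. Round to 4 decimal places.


Applying the Widmark formula:
BAC = (dose_g / (body_wt * 1000 * r)) * 100
Denominator = 95.2 * 1000 * 0.59 = 56168
BAC = (61.2 / 56168) * 100
BAC = 0.1090 g/dL

0.1090


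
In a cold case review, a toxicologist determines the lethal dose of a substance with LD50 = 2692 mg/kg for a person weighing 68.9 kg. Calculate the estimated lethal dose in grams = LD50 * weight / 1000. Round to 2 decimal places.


Lethal dose calculation:
Lethal dose = LD50 * body_weight / 1000
= 2692 * 68.9 / 1000
= 185478.8 / 1000
= 185.48 g

185.48


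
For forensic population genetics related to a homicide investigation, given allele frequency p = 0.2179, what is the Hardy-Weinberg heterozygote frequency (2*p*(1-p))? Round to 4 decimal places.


Hardy-Weinberg heterozygote frequency:
q = 1 - p = 1 - 0.2179 = 0.7821
2pq = 2 * 0.2179 * 0.7821 = 0.3408

0.3408


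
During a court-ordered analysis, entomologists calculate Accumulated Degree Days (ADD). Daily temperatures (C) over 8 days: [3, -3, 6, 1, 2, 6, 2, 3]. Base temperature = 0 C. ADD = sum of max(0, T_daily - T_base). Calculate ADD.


Computing ADD day by day:
Day 1: max(0, 3 - 0) = 3
Day 2: max(0, -3 - 0) = 0
Day 3: max(0, 6 - 0) = 6
Day 4: max(0, 1 - 0) = 1
Day 5: max(0, 2 - 0) = 2
Day 6: max(0, 6 - 0) = 6
Day 7: max(0, 2 - 0) = 2
Day 8: max(0, 3 - 0) = 3
Total ADD = 23

23


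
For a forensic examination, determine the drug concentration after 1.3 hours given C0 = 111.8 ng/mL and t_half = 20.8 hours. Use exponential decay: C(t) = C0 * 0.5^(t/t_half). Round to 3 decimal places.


Drug concentration decay:
Number of half-lives = t / t_half = 1.3 / 20.8 = 0.0625
Decay factor = 0.5^0.0625 = 0.95760328
C(t) = 111.8 * 0.95760328 = 107.060 ng/mL

107.060


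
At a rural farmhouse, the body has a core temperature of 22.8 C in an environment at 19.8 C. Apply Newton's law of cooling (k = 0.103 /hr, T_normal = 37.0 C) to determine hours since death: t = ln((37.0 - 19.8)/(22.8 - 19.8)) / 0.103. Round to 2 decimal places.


Using Newton's law of cooling:
t = ln((T_normal - T_ambient) / (T_body - T_ambient)) / k
T_normal - T_ambient = 17.2
T_body - T_ambient = 3.0
Ratio = 5.733333
ln(ratio) = 1.746297
t = 1.746297 / 0.103 = 16.95 hours

16.95


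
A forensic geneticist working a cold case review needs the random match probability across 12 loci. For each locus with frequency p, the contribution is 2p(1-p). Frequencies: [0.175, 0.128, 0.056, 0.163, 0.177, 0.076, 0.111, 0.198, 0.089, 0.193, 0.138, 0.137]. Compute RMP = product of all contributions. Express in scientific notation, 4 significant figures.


Computing RMP for 12 loci:
Locus 1: 2 * 0.175 * 0.825 = 0.28875
Locus 2: 2 * 0.128 * 0.872 = 0.223232
Locus 3: 2 * 0.056 * 0.944 = 0.105728
Locus 4: 2 * 0.163 * 0.837 = 0.272862
Locus 5: 2 * 0.177 * 0.823 = 0.291342
Locus 6: 2 * 0.076 * 0.924 = 0.140448
Locus 7: 2 * 0.111 * 0.889 = 0.197358
Locus 8: 2 * 0.198 * 0.802 = 0.317592
Locus 9: 2 * 0.089 * 0.911 = 0.162158
Locus 10: 2 * 0.193 * 0.807 = 0.311502
Locus 11: 2 * 0.138 * 0.862 = 0.237912
Locus 12: 2 * 0.137 * 0.863 = 0.236462
RMP = 1.355e-08

1.355e-08


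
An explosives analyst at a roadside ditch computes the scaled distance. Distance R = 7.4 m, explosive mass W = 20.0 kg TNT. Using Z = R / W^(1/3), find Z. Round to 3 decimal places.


Scaled distance calculation:
W^(1/3) = 20.0^(1/3) = 2.714418
Z = R / W^(1/3) = 7.4 / 2.714418
Z = 2.726 m/kg^(1/3)

2.726


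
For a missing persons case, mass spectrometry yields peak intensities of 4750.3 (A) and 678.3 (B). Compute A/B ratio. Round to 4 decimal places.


Spectral peak ratio:
Peak A = 4750.3 counts
Peak B = 678.3 counts
Ratio = 4750.3 / 678.3 = 7.0032

7.0032


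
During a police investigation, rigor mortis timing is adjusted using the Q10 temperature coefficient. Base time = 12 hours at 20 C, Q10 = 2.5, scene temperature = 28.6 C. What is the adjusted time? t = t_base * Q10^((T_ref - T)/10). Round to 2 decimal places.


Rigor mortis time adjustment:
Exponent = (T_ref - T_actual) / 10 = (20 - 28.6) / 10 = -0.86
Q10 factor = 2.5^-0.86 = 0.45475
t_adjusted = 12 * 0.45475 = 5.46 hours

5.46


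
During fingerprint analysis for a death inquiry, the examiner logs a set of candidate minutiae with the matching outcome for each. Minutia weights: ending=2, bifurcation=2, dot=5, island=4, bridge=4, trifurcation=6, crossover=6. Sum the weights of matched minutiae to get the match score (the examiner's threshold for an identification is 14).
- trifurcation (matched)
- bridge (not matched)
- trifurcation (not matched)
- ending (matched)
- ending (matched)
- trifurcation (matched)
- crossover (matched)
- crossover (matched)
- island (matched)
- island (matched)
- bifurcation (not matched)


Weighted minutiae match score:
  trifurcation: matched, +6 (running total 6)
  bridge: not matched, +0
  trifurcation: not matched, +0
  ending: matched, +2 (running total 8)
  ending: matched, +2 (running total 10)
  trifurcation: matched, +6 (running total 16)
  crossover: matched, +6 (running total 22)
  crossover: matched, +6 (running total 28)
  island: matched, +4 (running total 32)
  island: matched, +4 (running total 36)
  bifurcation: not matched, +0
Total score = 36
Threshold = 14; verdict = identification

36


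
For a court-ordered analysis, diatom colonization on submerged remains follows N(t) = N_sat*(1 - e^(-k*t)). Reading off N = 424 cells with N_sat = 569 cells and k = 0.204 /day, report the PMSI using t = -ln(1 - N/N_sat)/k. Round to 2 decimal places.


PMSI from diatom colonization curve:
N / N_sat = 424 / 569 = 0.745167
1 - N/N_sat = 0.254833
ln(1 - N/N_sat) = -1.367147
t = -ln(1 - N/N_sat) / k = -(-1.367147) / 0.204 = 6.70 days

6.70


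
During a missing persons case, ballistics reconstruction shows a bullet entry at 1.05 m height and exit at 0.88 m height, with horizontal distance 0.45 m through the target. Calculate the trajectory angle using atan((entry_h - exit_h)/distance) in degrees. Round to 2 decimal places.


Bullet trajectory angle:
Height difference = 1.05 - 0.88 = 0.17 m
angle = atan(0.17 / 0.45)
angle = atan(0.377778)
angle = 20.70 degrees

20.70


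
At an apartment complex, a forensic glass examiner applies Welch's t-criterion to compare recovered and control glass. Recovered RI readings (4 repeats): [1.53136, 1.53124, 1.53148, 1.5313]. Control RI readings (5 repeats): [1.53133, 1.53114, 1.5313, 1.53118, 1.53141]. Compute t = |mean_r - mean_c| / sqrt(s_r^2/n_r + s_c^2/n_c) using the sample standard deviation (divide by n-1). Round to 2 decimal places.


Welch's t-criterion for glass RI comparison:
Recovered mean = sum / n_r = 6.12538 / 4 = 1.531345
Control mean = sum / n_c = 7.65636 / 5 = 1.531272
Recovered sample variance s_r^2 = 1.05e-08
Control sample variance s_c^2 = 1.227e-08
Welch SE (unpooled) = sqrt(s_r^2/n_r + s_c^2/n_c) = sqrt(2.625e-09 + 2.454e-09) = sqrt(5.079e-09) = 7.12671e-05
|mean_r - mean_c| = 7.3e-05
t = 7.3e-05 / 7.12671e-05 = 1.02

1.02


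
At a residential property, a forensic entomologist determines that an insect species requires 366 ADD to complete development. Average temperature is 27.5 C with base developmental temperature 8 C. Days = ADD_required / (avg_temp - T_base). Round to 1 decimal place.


Insect development time:
Effective temperature = avg_temp - T_base = 27.5 - 8 = 19.5 C
Days = ADD / effective_temp = 366 / 19.5 = 18.8 days

18.8


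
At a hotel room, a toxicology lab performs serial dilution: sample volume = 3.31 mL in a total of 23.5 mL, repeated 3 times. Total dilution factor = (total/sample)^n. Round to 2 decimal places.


Dilution factor calculation:
Single dilution = V_total / V_sample = 23.5 / 3.31 ≈ 7.099698
Number of dilutions = 3
Total DF = (23.5 / 3.31)^3 (full precision, rounded at the end) = 357.87

357.87


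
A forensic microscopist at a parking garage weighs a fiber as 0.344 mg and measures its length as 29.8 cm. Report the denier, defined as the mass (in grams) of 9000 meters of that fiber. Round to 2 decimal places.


Denier calculation:
Mass in grams = 0.344 mg / 1000 = 0.000344 g
Length in meters = 29.8 cm / 100 = 0.298 m
Linear density = mass / length = 0.000344 / 0.298 = 0.00115436 g/m
Denier = (g/m) * 9000 = 0.00115436 * 9000 = 10.39

10.39


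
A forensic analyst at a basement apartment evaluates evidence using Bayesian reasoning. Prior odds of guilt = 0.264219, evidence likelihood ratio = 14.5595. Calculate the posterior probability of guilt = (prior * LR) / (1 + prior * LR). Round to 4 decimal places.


Bayesian evidence evaluation:
Posterior odds = prior_odds * LR = 0.264219 * 14.5595 = 3.846897
Posterior probability = posterior_odds / (1 + posterior_odds)
= 3.846897 / (1 + 3.846897)
= 3.846897 / 4.846897
= 0.7937

0.7937


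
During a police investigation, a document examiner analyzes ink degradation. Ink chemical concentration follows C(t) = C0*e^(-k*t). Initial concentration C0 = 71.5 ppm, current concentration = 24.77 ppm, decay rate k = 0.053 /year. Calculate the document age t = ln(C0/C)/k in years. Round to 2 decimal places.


Document age estimation:
C0/C = 71.5 / 24.77 = 2.886556
ln(C0/C) = 1.060064
t = 1.060064 / 0.053 = 20.00 years

20.00


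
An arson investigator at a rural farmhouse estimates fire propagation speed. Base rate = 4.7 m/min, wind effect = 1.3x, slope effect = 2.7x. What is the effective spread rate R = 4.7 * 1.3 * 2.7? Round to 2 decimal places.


Fire spread rate calculation:
R = R0 * wind_factor * slope_factor
= 4.7 * 1.3 * 2.7
= 6.11 * 2.7
= 16.50 m/min

16.50


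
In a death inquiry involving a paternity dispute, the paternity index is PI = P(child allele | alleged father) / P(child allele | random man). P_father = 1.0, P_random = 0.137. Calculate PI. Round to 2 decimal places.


Paternity Index calculation:
PI = P(allele|father) / P(allele|random)
PI = 1.0 / 0.137
PI = 7.30

7.30


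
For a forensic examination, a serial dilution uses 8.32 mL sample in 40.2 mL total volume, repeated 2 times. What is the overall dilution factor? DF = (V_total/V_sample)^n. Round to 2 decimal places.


Dilution factor calculation:
Single dilution = V_total / V_sample = 40.2 / 8.32 ≈ 4.831731
Number of dilutions = 2
Total DF = (40.2 / 8.32)^2 (full precision, rounded at the end) = 23.35

23.35


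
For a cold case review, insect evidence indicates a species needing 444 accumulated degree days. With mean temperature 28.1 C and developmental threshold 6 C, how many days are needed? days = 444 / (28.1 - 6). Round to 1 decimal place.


Insect development time:
Effective temperature = avg_temp - T_base = 28.1 - 6 = 22.1 C
Days = ADD / effective_temp = 444 / 22.1 = 20.1 days

20.1


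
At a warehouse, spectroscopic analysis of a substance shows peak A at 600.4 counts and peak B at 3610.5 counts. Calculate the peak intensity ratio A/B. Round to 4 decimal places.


Spectral peak ratio:
Peak A = 600.4 counts
Peak B = 3610.5 counts
Ratio = 600.4 / 3610.5 = 0.1663

0.1663


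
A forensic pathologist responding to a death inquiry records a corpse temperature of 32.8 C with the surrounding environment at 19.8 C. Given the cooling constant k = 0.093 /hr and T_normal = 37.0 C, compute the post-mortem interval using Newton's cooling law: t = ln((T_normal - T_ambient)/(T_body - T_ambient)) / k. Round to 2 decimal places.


Using Newton's law of cooling:
t = ln((T_normal - T_ambient) / (T_body - T_ambient)) / k
T_normal - T_ambient = 17.2
T_body - T_ambient = 13.0
Ratio = 1.323077
ln(ratio) = 0.27996
t = 0.27996 / 0.093 = 3.01 hours

3.01


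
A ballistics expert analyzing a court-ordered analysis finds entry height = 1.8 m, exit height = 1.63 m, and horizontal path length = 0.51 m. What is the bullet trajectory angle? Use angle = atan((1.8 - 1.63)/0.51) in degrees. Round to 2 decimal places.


Bullet trajectory angle:
Height difference = 1.8 - 1.63 = 0.17 m
angle = atan(0.17 / 0.51)
angle = atan(0.333333)
angle = 18.43 degrees

18.43


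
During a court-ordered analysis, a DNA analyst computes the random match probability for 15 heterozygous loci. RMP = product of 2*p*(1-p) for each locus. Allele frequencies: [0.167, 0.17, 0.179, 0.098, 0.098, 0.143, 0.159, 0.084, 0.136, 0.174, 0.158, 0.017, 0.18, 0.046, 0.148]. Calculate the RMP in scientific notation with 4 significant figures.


Computing RMP for 15 loci:
Locus 1: 2 * 0.167 * 0.833 = 0.278222
Locus 2: 2 * 0.17 * 0.83 = 0.2822
Locus 3: 2 * 0.179 * 0.821 = 0.293918
Locus 4: 2 * 0.098 * 0.902 = 0.176792
Locus 5: 2 * 0.098 * 0.902 = 0.176792
Locus 6: 2 * 0.143 * 0.857 = 0.245102
Locus 7: 2 * 0.159 * 0.841 = 0.267438
Locus 8: 2 * 0.084 * 0.916 = 0.153888
Locus 9: 2 * 0.136 * 0.864 = 0.235008
Locus 10: 2 * 0.174 * 0.826 = 0.287448
Locus 11: 2 * 0.158 * 0.842 = 0.266072
Locus 12: 2 * 0.017 * 0.983 = 0.033422
Locus 13: 2 * 0.18 * 0.82 = 0.2952
Locus 14: 2 * 0.046 * 0.954 = 0.087768
Locus 15: 2 * 0.148 * 0.852 = 0.252192
RMP = 2.856e-11

2.856e-11


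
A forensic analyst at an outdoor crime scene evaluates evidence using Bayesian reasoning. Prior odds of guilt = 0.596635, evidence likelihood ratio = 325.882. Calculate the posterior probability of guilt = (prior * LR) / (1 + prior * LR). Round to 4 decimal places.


Bayesian evidence evaluation:
Posterior odds = prior_odds * LR = 0.596635 * 325.882 = 194.4326
Posterior probability = posterior_odds / (1 + posterior_odds)
= 194.4326 / (1 + 194.4326)
= 194.4326 / 195.4326
= 0.9949

0.9949


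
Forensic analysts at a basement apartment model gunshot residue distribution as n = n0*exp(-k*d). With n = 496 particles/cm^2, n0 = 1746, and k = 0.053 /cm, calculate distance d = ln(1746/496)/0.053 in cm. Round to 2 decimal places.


GSR distance calculation:
n0/n = 1746 / 496 = 3.520161
ln(n0/n) = 1.258507
d = 1.258507 / 0.053 = 23.75 cm

23.75


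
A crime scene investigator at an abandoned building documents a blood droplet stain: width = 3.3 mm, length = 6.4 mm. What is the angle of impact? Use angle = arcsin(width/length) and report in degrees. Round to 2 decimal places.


Blood spatter impact angle calculation:
width / length = 3.3 / 6.4 = 0.515625
angle = arcsin(0.515625)
angle = 31.04 degrees

31.04


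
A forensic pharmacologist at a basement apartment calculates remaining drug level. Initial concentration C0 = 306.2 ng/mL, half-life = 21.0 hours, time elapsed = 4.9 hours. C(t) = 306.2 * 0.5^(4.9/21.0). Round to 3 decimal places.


Drug concentration decay:
Number of half-lives = t / t_half = 4.9 / 21.0 = 0.233333
Decay factor = 0.5^0.233333 = 0.85066736
C(t) = 306.2 * 0.85066736 = 260.474 ng/mL

260.474


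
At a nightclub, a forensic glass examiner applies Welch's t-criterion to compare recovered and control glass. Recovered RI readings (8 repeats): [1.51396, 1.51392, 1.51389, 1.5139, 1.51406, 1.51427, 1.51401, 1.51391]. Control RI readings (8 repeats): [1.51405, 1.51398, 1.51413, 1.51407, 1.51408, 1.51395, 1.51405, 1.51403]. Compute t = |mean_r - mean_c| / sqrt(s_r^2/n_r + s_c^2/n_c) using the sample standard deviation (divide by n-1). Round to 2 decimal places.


Welch's t-criterion for glass RI comparison:
Recovered mean = sum / n_r = 12.11192 / 8 = 1.51399
Control mean = sum / n_c = 12.11234 / 8 = 1.5140425
Recovered sample variance s_r^2 = 1.62857e-08
Control sample variance s_c^2 = 3.22143e-09
Welch SE (unpooled) = sqrt(s_r^2/n_r + s_c^2/n_c) = sqrt(2.03571e-09 + 4.02679e-10) = sqrt(2.43839e-09) = 4.93801e-05
|mean_r - mean_c| = 5.25e-05
t = 5.25e-05 / 4.93801e-05 = 1.06

1.06


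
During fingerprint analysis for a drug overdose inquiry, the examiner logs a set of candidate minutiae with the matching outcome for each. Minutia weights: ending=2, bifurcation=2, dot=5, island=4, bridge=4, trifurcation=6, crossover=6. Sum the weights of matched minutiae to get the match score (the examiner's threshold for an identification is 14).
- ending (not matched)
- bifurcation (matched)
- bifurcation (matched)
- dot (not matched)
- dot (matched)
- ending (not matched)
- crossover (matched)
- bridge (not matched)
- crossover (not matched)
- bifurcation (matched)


Weighted minutiae match score:
  ending: not matched, +0
  bifurcation: matched, +2 (running total 2)
  bifurcation: matched, +2 (running total 4)
  dot: not matched, +0
  dot: matched, +5 (running total 9)
  ending: not matched, +0
  crossover: matched, +6 (running total 15)
  bridge: not matched, +0
  crossover: not matched, +0
  bifurcation: matched, +2 (running total 17)
Total score = 17
Threshold = 14; verdict = identification

17


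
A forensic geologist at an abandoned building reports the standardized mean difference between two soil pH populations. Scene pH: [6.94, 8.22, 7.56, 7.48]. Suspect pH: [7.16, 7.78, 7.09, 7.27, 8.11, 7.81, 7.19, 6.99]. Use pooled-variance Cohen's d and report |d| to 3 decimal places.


Pooled-variance Cohen's d for soil pH comparison:
Scene mean = 30.2 / 4 = 7.55
Suspect mean = 59.4 / 8 = 7.425
Scene sample variance s_s^2 = 0.275333
Suspect sample variance s_c^2 = 0.170629
Pooled variance = ((n_s-1)*s_s^2 + (n_c-1)*s_c^2) / (n_s + n_c - 2) = 0.20204
Pooled SD = sqrt(0.20204) = 0.449489
Mean difference = 0.125
|d| = |0.125| / 0.449489 = 0.278

0.278


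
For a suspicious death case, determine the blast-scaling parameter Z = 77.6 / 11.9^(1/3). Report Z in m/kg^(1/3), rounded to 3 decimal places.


Scaled distance calculation:
W^(1/3) = 11.9^(1/3) = 2.283051
Z = R / W^(1/3) = 77.6 / 2.283051
Z = 33.990 m/kg^(1/3)

33.990


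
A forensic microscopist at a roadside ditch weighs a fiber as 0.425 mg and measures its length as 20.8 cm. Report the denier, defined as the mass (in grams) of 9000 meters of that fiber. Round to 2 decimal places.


Denier calculation:
Mass in grams = 0.425 mg / 1000 = 0.000425 g
Length in meters = 20.8 cm / 100 = 0.208 m
Linear density = mass / length = 0.000425 / 0.208 = 0.00204327 g/m
Denier = (g/m) * 9000 = 0.00204327 * 9000 = 18.39

18.39


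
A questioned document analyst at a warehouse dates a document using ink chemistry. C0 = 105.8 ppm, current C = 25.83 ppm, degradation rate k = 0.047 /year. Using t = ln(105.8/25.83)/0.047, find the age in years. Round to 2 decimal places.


Document age estimation:
C0/C = 105.8 / 25.83 = 4.096012
ln(C0/C) = 1.410014
t = 1.410014 / 0.047 = 30.00 years

30.00


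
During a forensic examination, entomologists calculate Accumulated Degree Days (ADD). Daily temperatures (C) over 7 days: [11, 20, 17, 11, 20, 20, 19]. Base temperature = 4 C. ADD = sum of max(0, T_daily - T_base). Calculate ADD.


Computing ADD day by day:
Day 1: max(0, 11 - 4) = 7
Day 2: max(0, 20 - 4) = 16
Day 3: max(0, 17 - 4) = 13
Day 4: max(0, 11 - 4) = 7
Day 5: max(0, 20 - 4) = 16
Day 6: max(0, 20 - 4) = 16
Day 7: max(0, 19 - 4) = 15
Total ADD = 90

90


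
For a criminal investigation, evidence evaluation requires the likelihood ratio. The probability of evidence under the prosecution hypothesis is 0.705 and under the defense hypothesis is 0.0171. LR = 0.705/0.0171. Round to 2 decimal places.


Likelihood ratio calculation:
LR = P(E|Hp) / P(E|Hd)
LR = 0.705 / 0.0171
LR = 41.23

41.23


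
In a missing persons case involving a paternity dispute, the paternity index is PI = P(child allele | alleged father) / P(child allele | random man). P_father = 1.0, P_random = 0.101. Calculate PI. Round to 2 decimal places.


Paternity Index calculation:
PI = P(allele|father) / P(allele|random)
PI = 1.0 / 0.101
PI = 9.90

9.90


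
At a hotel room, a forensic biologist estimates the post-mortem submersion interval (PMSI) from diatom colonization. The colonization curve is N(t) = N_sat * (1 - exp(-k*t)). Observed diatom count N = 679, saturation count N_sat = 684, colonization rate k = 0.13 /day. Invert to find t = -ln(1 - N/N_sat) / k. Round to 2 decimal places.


PMSI from diatom colonization curve:
N / N_sat = 679 / 684 = 0.99269
1 - N/N_sat = 0.00731
ln(1 - N/N_sat) = -4.918512
t = -ln(1 - N/N_sat) / k = -(-4.918512) / 0.13 = 37.83 days

37.83


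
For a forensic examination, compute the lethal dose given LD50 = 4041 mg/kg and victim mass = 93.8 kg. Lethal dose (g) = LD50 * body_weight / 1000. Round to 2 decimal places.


Lethal dose calculation:
Lethal dose = LD50 * body_weight / 1000
= 4041 * 93.8 / 1000
= 379045.8 / 1000
= 379.05 g

379.05


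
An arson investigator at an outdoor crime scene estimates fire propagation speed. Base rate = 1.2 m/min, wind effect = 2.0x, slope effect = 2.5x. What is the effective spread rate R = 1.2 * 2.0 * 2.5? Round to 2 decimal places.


Fire spread rate calculation:
R = R0 * wind_factor * slope_factor
= 1.2 * 2.0 * 2.5
= 2.4 * 2.5
= 6.00 m/min

6.00


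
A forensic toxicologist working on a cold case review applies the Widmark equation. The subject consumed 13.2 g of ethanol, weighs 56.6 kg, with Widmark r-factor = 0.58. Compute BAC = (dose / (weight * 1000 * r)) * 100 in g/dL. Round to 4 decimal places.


Applying the Widmark formula:
BAC = (dose_g / (body_wt * 1000 * r)) * 100
Denominator = 56.6 * 1000 * 0.58 = 32828
BAC = (13.2 / 32828) * 100
BAC = 0.0402 g/dL

0.0402


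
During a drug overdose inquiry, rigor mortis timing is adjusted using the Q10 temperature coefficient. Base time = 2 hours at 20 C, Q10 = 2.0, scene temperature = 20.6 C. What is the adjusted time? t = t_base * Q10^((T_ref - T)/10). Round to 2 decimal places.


Rigor mortis time adjustment:
Exponent = (T_ref - T_actual) / 10 = (20 - 20.6) / 10 = -0.06
Q10 factor = 2.0^-0.06 = 0.95926
t_adjusted = 2 * 0.95926 = 1.92 hours

1.92


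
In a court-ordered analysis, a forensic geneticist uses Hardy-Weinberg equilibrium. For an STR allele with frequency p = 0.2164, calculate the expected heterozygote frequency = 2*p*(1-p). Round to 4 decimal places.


Hardy-Weinberg heterozygote frequency:
q = 1 - p = 1 - 0.2164 = 0.7836
2pq = 2 * 0.2164 * 0.7836 = 0.3391

0.3391


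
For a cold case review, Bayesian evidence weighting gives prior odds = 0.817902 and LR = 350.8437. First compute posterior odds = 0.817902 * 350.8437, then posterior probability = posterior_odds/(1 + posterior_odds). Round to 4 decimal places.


Bayesian evidence evaluation:
Posterior odds = prior_odds * LR = 0.817902 * 350.8437 = 286.9558
Posterior probability = posterior_odds / (1 + posterior_odds)
= 286.9558 / (1 + 286.9558)
= 286.9558 / 287.9558
= 0.9965

0.9965


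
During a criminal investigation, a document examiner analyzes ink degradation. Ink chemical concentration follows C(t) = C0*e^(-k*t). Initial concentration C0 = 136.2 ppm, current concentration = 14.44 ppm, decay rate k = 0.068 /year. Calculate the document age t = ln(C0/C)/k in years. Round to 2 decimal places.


Document age estimation:
C0/C = 136.2 / 14.44 = 9.432133
ln(C0/C) = 2.244122
t = 2.244122 / 0.068 = 33.00 years

33.00


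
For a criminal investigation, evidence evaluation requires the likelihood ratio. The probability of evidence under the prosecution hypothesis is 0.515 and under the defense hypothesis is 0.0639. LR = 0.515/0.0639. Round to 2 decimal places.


Likelihood ratio calculation:
LR = P(E|Hp) / P(E|Hd)
LR = 0.515 / 0.0639
LR = 8.06

8.06


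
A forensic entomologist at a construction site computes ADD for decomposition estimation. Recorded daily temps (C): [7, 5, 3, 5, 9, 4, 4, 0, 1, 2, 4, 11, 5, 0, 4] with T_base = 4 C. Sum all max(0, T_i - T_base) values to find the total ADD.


Computing ADD day by day:
Day 1: max(0, 7 - 4) = 3
Day 2: max(0, 5 - 4) = 1
Day 3: max(0, 3 - 4) = 0
Day 4: max(0, 5 - 4) = 1
Day 5: max(0, 9 - 4) = 5
Day 6: max(0, 4 - 4) = 0
Day 7: max(0, 4 - 4) = 0
Day 8: max(0, 0 - 4) = 0
Day 9: max(0, 1 - 4) = 0
Day 10: max(0, 2 - 4) = 0
Day 11: max(0, 4 - 4) = 0
Day 12: max(0, 11 - 4) = 7
Day 13: max(0, 5 - 4) = 1
Day 14: max(0, 0 - 4) = 0
Day 15: max(0, 4 - 4) = 0
Total ADD = 18

18


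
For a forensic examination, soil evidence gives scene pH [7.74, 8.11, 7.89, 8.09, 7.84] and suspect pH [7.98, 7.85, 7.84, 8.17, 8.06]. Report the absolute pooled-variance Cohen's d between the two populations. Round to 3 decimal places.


Pooled-variance Cohen's d for soil pH comparison:
Scene mean = 39.67 / 5 = 7.934
Suspect mean = 39.9 / 5 = 7.98
Scene sample variance s_s^2 = 0.02593
Suspect sample variance s_c^2 = 0.01975
Pooled variance = ((n_s-1)*s_s^2 + (n_c-1)*s_c^2) / (n_s + n_c - 2) = 0.02284
Pooled SD = sqrt(0.02284) = 0.151129
Mean difference = -0.046
|d| = |-0.046| / 0.151129 = 0.304

0.304


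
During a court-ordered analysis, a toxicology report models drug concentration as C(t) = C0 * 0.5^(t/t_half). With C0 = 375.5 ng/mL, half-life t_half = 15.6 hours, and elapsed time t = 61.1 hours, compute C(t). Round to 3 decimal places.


Drug concentration decay:
Number of half-lives = t / t_half = 61.1 / 15.6 = 3.916667
Decay factor = 0.5^3.916667 = 0.06621643
C(t) = 375.5 * 0.06621643 = 24.864 ng/mL

24.864


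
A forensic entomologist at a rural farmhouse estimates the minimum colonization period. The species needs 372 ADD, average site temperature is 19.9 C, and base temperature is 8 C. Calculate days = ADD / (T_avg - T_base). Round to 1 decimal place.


Insect development time:
Effective temperature = avg_temp - T_base = 19.9 - 8 = 11.9 C
Days = ADD / effective_temp = 372 / 11.9 = 31.3 days

31.3


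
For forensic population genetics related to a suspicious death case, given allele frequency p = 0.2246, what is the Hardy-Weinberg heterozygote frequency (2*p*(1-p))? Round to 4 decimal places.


Hardy-Weinberg heterozygote frequency:
q = 1 - p = 1 - 0.2246 = 0.7754
2pq = 2 * 0.2246 * 0.7754 = 0.3483

0.3483


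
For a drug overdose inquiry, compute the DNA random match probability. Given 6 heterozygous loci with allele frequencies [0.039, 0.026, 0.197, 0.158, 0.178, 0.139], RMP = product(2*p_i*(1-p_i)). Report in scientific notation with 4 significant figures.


Computing RMP for 6 loci:
Locus 1: 2 * 0.039 * 0.961 = 0.074958
Locus 2: 2 * 0.026 * 0.974 = 0.050648
Locus 3: 2 * 0.197 * 0.803 = 0.316382
Locus 4: 2 * 0.158 * 0.842 = 0.266072
Locus 5: 2 * 0.178 * 0.822 = 0.292632
Locus 6: 2 * 0.139 * 0.861 = 0.239358
RMP = 2.239e-05

2.239e-05


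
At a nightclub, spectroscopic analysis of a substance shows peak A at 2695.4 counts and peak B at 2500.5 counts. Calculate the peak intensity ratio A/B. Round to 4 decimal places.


Spectral peak ratio:
Peak A = 2695.4 counts
Peak B = 2500.5 counts
Ratio = 2695.4 / 2500.5 = 1.0779

1.0779


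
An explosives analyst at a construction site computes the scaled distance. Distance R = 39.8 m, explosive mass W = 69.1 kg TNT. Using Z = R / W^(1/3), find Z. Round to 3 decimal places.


Scaled distance calculation:
W^(1/3) = 69.1^(1/3) = 4.103546
Z = R / W^(1/3) = 39.8 / 4.103546
Z = 9.699 m/kg^(1/3)

9.699


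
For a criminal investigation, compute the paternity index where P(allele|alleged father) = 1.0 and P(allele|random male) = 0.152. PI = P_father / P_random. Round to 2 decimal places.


Paternity Index calculation:
PI = P(allele|father) / P(allele|random)
PI = 1.0 / 0.152
PI = 6.58

6.58


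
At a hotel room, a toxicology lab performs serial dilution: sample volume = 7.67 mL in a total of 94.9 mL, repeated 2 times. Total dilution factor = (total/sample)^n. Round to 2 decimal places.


Dilution factor calculation:
Single dilution = V_total / V_sample = 94.9 / 7.67 ≈ 12.372881
Number of dilutions = 2
Total DF = (94.9 / 7.67)^2 (full precision, rounded at the end) = 153.09

153.09


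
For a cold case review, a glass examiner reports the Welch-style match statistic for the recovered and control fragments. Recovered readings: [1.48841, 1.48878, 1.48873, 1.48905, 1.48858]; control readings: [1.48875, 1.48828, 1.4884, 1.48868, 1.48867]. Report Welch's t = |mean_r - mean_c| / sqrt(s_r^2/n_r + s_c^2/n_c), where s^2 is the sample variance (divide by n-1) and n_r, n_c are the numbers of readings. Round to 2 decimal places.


Welch's t-criterion for glass RI comparison:
Recovered mean = sum / n_r = 7.44355 / 5 = 1.48871
Control mean = sum / n_c = 7.44278 / 5 = 1.488556
Recovered sample variance s_r^2 = 5.695e-08
Control sample variance s_c^2 = 4.163e-08
Welch SE (unpooled) = sqrt(s_r^2/n_r + s_c^2/n_c) = sqrt(1.139e-08 + 8.326e-09) = sqrt(1.9716e-08) = 0.000140414
|mean_r - mean_c| = 0.000154
t = 0.000154 / 0.000140414 = 1.10

1.10


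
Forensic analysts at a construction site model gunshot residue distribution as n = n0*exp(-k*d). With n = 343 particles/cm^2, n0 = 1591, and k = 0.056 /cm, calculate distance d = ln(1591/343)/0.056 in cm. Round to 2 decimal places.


GSR distance calculation:
n0/n = 1591 / 343 = 4.638484
ln(n0/n) = 1.534388
d = 1.534388 / 0.056 = 27.40 cm

27.40


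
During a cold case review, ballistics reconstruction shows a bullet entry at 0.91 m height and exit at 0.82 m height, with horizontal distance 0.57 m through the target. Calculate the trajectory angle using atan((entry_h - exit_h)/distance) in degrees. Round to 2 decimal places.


Bullet trajectory angle:
Height difference = 0.91 - 0.82 = 0.09 m
angle = atan(0.09 / 0.57)
angle = atan(0.157895)
angle = 8.97 degrees

8.97


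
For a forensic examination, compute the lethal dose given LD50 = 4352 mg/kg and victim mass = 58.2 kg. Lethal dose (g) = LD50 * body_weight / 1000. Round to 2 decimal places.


Lethal dose calculation:
Lethal dose = LD50 * body_weight / 1000
= 4352 * 58.2 / 1000
= 253286.4 / 1000
= 253.29 g

253.29


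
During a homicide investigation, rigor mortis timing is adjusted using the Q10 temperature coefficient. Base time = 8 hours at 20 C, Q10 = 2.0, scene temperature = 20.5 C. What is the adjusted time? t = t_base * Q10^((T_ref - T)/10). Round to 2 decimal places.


Rigor mortis time adjustment:
Exponent = (T_ref - T_actual) / 10 = (20 - 20.5) / 10 = -0.05
Q10 factor = 2.0^-0.05 = 0.96594
t_adjusted = 8 * 0.96594 = 7.73 hours

7.73
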